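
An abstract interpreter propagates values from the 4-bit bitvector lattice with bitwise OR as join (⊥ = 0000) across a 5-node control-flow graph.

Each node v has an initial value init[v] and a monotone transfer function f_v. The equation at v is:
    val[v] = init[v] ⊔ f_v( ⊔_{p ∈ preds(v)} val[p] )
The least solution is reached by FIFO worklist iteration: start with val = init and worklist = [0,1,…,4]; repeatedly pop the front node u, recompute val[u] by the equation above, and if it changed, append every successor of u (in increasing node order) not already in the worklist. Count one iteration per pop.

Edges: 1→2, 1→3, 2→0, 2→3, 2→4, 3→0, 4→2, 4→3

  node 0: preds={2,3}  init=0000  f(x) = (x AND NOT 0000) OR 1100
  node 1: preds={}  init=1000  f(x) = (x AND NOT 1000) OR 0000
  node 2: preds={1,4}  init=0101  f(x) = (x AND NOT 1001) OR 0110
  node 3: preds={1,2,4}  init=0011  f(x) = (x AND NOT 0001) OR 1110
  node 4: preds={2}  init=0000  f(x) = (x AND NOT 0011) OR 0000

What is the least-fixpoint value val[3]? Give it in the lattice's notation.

Worklist (8 pops):
  #1 pop 0: in=0111 → 1111 (was 0000); enqueue []
  #2 pop 1: in=0000 → 1000 (no change)
  #3 pop 2: in=1000 → 0111 (was 0101); enqueue [0]
  #4 pop 3: in=1111 → 1111 (was 0011); enqueue []
  #5 pop 4: in=0111 → 0100 (was 0000); enqueue [2,3]
  #6 pop 0: in=1111 → 1111 (no change)
  #7 pop 2: in=1100 → 0111 (no change)
  #8 pop 3: in=1111 → 1111 (no change)

Fixpoint:
  val[0] = 1111
  val[1] = 1000
  val[2] = 0111
  val[3] = 1111
  val[4] = 0100

1111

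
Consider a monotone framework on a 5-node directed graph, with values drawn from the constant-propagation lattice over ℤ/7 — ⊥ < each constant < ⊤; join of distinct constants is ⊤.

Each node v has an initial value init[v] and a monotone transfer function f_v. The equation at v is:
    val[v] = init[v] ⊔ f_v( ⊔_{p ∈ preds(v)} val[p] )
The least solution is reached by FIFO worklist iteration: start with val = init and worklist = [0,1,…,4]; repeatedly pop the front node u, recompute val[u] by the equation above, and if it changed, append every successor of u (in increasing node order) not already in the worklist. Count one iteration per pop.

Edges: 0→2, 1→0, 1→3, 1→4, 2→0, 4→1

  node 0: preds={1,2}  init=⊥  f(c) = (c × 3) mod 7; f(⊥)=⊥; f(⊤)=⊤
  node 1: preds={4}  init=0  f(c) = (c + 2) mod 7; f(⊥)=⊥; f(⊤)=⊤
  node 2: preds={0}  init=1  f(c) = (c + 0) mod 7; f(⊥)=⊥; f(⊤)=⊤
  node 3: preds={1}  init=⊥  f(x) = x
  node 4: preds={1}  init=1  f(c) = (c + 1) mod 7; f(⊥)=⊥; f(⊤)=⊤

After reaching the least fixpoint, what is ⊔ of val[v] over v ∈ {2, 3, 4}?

Trace (7 dequeues):
  [1] u=0 | in ⊤ | out ⊤ | prev ⊥ | push {}
  [2] u=1 | in 1 | out ⊤ | prev 0 | push {0}
  [3] u=2 | in ⊤ | out ⊤ | prev 1 | push {}
  [4] u=3 | in ⊤ | out ⊤ | prev ⊥ | push {}
  [5] u=4 | in ⊤ | out ⊤ | prev 1 | push {1}
  [6] u=0 | in ⊤ | out ⊤ | ==
  [7] u=1 | in ⊤ | out ⊤ | ==

Converged values:
  [0] ⊤
  [1] ⊤
  [2] ⊤
  [3] ⊤
  [4] ⊤

⊤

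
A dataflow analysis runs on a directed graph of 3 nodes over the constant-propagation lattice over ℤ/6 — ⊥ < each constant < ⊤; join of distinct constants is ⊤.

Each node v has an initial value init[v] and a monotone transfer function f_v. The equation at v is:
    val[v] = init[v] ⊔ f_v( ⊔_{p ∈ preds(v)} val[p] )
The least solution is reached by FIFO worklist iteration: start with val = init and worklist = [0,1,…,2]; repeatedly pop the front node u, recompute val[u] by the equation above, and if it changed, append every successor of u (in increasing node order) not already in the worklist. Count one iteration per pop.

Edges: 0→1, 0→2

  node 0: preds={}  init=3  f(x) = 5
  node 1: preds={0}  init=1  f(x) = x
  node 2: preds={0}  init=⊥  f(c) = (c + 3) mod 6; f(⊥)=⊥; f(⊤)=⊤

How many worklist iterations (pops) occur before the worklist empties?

Worklist (3 pops):
  #1 pop 0: in=⊥ → ⊤ (was 3); enqueue []
  #2 pop 1: in=⊤ → ⊤ (was 1); enqueue []
  #3 pop 2: in=⊤ → ⊤ (was ⊥); enqueue []

Fixpoint:
  val[0] = ⊤
  val[1] = ⊤
  val[2] = ⊤

3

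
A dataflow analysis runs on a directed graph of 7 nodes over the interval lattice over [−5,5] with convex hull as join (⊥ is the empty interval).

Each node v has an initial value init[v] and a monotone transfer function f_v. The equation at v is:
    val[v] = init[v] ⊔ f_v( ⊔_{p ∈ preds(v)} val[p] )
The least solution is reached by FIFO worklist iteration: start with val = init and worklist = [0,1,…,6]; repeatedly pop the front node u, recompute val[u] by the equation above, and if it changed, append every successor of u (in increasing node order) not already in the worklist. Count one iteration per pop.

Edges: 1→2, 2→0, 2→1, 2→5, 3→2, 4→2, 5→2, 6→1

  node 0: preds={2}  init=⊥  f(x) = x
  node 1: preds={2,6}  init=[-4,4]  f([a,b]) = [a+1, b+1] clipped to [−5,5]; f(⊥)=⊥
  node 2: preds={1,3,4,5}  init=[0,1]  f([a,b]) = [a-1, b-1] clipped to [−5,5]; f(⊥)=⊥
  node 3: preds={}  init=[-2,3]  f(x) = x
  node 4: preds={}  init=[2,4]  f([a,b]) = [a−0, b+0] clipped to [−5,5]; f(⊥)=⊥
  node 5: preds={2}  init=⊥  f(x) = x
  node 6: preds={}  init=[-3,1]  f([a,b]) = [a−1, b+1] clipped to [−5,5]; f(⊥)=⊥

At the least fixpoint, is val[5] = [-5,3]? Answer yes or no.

yes

Trace (10 dequeues):
  [1] u=0 | in [0,1] | out [0,1] | prev ⊥ | push {}
  [2] u=1 | in [-3,1] | out [-4,4] | ==
  [3] u=2 | in [-4,4] | out [-5,3] | prev [0,1] | push {0,1}
  [4] u=3 | in ⊥ | out [-2,3] | ==
  [5] u=4 | in ⊥ | out [2,4] | ==
  [6] u=5 | in [-5,3] | out [-5,3] | prev ⊥ | push {2}
  [7] u=6 | in ⊥ | out [-3,1] | ==
  [8] u=0 | in [-5,3] | out [-5,3] | prev [0,1] | push {}
  [9] u=1 | in [-5,3] | out [-4,4] | ==
  [10] u=2 | in [-5,4] | out [-5,3] | ==

Converged values:
  [0] [-5,3]
  [1] [-4,4]
  [2] [-5,3]
  [3] [-2,3]
  [4] [2,4]
  [5] [-5,3]
  [6] [-3,1]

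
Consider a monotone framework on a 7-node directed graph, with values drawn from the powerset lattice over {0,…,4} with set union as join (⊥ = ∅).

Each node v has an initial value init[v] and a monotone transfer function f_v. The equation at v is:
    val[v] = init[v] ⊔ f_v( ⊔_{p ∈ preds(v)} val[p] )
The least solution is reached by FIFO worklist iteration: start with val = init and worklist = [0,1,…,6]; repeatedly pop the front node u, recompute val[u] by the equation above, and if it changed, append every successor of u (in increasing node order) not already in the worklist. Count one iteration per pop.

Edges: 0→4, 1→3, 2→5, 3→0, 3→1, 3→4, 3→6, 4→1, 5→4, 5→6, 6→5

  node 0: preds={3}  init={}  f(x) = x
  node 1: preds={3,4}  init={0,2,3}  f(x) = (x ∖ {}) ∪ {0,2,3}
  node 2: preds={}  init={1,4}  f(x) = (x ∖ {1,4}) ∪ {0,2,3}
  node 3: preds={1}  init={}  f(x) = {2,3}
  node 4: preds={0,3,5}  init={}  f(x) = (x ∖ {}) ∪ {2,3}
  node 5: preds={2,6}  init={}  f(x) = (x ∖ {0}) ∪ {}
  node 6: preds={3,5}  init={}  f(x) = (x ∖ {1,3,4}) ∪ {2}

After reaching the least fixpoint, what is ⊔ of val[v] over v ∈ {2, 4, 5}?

{0,1,2,3,4}

Iteration log — 13 steps:
  step 1. node 0  ⊔preds={}  new={}  stable
  step 2. node 1  ⊔preds={}  new={0,2,3}  stable
  step 3. node 2  ⊔preds={}  new={0,1,2,3,4}  old={1,4}  +wl: 
  step 4. node 3  ⊔preds={0,2,3}  new={2,3}  old={}  +wl: 0,1
  step 5. node 4  ⊔preds={2,3}  new={2,3}  old={}  +wl: 
  step 6. node 5  ⊔preds={0,1,2,3,4}  new={1,2,3,4}  old={}  +wl: 4
  step 7. node 6  ⊔preds={1,2,3,4}  new={2}  old={}  +wl: 5
  step 8. node 0  ⊔preds={2,3}  new={2,3}  old={}  +wl: 
  step 9. node 1  ⊔preds={2,3}  new={0,2,3}  stable
  step 10. node 4  ⊔preds={1,2,3,4}  new={1,2,3,4}  old={2,3}  +wl: 1
  step 11. node 5  ⊔preds={0,1,2,3,4}  new={1,2,3,4}  stable
  step 12. node 1  ⊔preds={1,2,3,4}  new={0,1,2,3,4}  old={0,2,3}  +wl: 3
  step 13. node 3  ⊔preds={0,1,2,3,4}  new={2,3}  stable

Least fixpoint reached:
  node 0: {2,3}
  node 1: {0,1,2,3,4}
  node 2: {0,1,2,3,4}
  node 3: {2,3}
  node 4: {1,2,3,4}
  node 5: {1,2,3,4}
  node 6: {2}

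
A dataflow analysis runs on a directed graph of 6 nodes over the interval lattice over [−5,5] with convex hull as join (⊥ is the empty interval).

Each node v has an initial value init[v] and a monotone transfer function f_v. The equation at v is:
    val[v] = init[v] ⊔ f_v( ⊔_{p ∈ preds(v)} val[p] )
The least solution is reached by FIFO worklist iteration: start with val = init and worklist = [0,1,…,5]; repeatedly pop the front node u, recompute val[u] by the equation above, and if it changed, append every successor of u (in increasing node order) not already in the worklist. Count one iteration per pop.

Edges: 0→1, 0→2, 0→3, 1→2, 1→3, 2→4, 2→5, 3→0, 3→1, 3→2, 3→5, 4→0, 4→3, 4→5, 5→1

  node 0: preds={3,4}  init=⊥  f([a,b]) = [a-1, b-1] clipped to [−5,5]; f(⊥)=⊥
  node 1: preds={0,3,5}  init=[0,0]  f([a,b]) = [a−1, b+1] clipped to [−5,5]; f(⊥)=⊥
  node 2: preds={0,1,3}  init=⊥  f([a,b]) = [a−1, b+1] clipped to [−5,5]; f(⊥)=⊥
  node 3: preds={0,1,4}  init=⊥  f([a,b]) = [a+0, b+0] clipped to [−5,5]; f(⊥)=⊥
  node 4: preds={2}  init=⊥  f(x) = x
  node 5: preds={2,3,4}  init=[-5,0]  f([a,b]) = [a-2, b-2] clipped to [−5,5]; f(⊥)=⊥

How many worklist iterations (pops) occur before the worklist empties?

Worklist (32 pops):
  #1 pop 0: in=⊥ → ⊥ (no change)
  #2 pop 1: in=[-5,0] → [-5,1] (was [0,0]); enqueue []
  #3 pop 2: in=[-5,1] → [-5,2] (was ⊥); enqueue []
  #4 pop 3: in=[-5,1] → [-5,1] (was ⊥); enqueue [0,1,2]
  #5 pop 4: in=[-5,2] → [-5,2] (was ⊥); enqueue [3]
  #6 pop 5: in=[-5,2] → [-5,0] (no change)
  #7 pop 0: in=[-5,2] → [-5,1] (was ⊥); enqueue []
  #8 pop 1: in=[-5,1] → [-5,2] (was [-5,1]); enqueue []
  #9 pop 2: in=[-5,2] → [-5,3] (was [-5,2]); enqueue [4,5]
  #10 pop 3: in=[-5,2] → [-5,2] (was [-5,1]); enqueue [0,1,2]
  #11 pop 4: in=[-5,3] → [-5,3] (was [-5,2]); enqueue [3]
  #12 pop 5: in=[-5,3] → [-5,1] (was [-5,0]); enqueue []
  #13 pop 0: in=[-5,3] → [-5,2] (was [-5,1]); enqueue []
  #14 pop 1: in=[-5,2] → [-5,3] (was [-5,2]); enqueue []
  #15 pop 2: in=[-5,3] → [-5,4] (was [-5,3]); enqueue [4,5]
  #16 pop 3: in=[-5,3] → [-5,3] (was [-5,2]); enqueue [0,1,2]
  #17 pop 4: in=[-5,4] → [-5,4] (was [-5,3]); enqueue [3]
  #18 pop 5: in=[-5,4] → [-5,2] (was [-5,1]); enqueue []
  #19 pop 0: in=[-5,4] → [-5,3] (was [-5,2]); enqueue []
  #20 pop 1: in=[-5,3] → [-5,4] (was [-5,3]); enqueue []
  #21 pop 2: in=[-5,4] → [-5,5] (was [-5,4]); enqueue [4,5]
  #22 pop 3: in=[-5,4] → [-5,4] (was [-5,3]); enqueue [0,1,2]
  #23 pop 4: in=[-5,5] → [-5,5] (was [-5,4]); enqueue [3]
  #24 pop 5: in=[-5,5] → [-5,3] (was [-5,2]); enqueue []
  #25 pop 0: in=[-5,5] → [-5,4] (was [-5,3]); enqueue []
  #26 pop 1: in=[-5,4] → [-5,5] (was [-5,4]); enqueue []
  #27 pop 2: in=[-5,5] → [-5,5] (no change)
  #28 pop 3: in=[-5,5] → [-5,5] (was [-5,4]); enqueue [0,1,2,5]
  #29 pop 0: in=[-5,5] → [-5,4] (no change)
  #30 pop 1: in=[-5,5] → [-5,5] (no change)
  #31 pop 2: in=[-5,5] → [-5,5] (no change)
  #32 pop 5: in=[-5,5] → [-5,3] (no change)

Fixpoint:
  val[0] = [-5,4]
  val[1] = [-5,5]
  val[2] = [-5,5]
  val[3] = [-5,5]
  val[4] = [-5,5]
  val[5] = [-5,3]

32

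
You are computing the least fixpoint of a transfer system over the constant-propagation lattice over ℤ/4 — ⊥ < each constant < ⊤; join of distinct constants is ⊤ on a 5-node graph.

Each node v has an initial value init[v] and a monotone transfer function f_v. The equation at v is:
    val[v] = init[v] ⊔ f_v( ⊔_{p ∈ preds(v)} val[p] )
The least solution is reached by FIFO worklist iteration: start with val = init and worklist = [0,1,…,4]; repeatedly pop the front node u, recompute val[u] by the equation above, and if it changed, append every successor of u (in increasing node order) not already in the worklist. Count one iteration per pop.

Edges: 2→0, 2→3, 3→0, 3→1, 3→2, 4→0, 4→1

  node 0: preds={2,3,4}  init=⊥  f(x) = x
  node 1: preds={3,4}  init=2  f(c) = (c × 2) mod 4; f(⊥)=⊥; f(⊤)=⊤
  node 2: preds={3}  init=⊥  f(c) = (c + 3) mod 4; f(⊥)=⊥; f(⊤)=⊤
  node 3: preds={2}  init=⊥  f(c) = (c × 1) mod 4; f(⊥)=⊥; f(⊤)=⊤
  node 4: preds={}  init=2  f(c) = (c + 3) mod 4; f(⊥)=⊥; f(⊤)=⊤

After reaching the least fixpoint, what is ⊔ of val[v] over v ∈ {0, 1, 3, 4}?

⊤

Trace (5 dequeues):
  [1] u=0 | in 2 | out 2 | prev ⊥ | push {}
  [2] u=1 | in 2 | out ⊤ | prev 2 | push {}
  [3] u=2 | in ⊥ | out ⊥ | ==
  [4] u=3 | in ⊥ | out ⊥ | ==
  [5] u=4 | in ⊥ | out 2 | ==

Converged values:
  [0] 2
  [1] ⊤
  [2] ⊥
  [3] ⊥
  [4] 2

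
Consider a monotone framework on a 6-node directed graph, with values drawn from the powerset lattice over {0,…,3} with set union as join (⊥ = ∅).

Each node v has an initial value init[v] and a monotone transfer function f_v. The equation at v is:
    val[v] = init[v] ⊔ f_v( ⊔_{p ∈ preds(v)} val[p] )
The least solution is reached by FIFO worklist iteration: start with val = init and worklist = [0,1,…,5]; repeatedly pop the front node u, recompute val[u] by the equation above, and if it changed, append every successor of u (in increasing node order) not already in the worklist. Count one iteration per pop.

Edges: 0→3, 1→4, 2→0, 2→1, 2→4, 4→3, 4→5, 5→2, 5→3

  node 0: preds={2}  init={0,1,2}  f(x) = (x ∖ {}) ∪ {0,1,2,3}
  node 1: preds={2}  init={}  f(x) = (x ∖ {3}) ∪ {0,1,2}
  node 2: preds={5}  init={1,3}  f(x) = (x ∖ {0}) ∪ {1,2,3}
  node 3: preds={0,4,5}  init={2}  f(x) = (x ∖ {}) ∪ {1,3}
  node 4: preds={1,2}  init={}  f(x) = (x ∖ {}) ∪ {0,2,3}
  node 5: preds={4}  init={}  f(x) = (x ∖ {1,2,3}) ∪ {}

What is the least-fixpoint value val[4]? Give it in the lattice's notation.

Iteration log — 10 steps:
  step 1. node 0  ⊔preds={1,3}  new={0,1,2,3}  old={0,1,2}  +wl: 
  step 2. node 1  ⊔preds={1,3}  new={0,1,2}  old={}  +wl: 
  step 3. node 2  ⊔preds={}  new={1,2,3}  old={1,3}  +wl: 0,1
  step 4. node 3  ⊔preds={0,1,2,3}  new={0,1,2,3}  old={2}  +wl: 
  step 5. node 4  ⊔preds={0,1,2,3}  new={0,1,2,3}  old={}  +wl: 3
  step 6. node 5  ⊔preds={0,1,2,3}  new={0}  old={}  +wl: 2
  step 7. node 0  ⊔preds={1,2,3}  new={0,1,2,3}  stable
  step 8. node 1  ⊔preds={1,2,3}  new={0,1,2}  stable
  step 9. node 3  ⊔preds={0,1,2,3}  new={0,1,2,3}  stable
  step 10. node 2  ⊔preds={0}  new={1,2,3}  stable

Least fixpoint reached:
  node 0: {0,1,2,3}
  node 1: {0,1,2}
  node 2: {1,2,3}
  node 3: {0,1,2,3}
  node 4: {0,1,2,3}
  node 5: {0}

{0,1,2,3}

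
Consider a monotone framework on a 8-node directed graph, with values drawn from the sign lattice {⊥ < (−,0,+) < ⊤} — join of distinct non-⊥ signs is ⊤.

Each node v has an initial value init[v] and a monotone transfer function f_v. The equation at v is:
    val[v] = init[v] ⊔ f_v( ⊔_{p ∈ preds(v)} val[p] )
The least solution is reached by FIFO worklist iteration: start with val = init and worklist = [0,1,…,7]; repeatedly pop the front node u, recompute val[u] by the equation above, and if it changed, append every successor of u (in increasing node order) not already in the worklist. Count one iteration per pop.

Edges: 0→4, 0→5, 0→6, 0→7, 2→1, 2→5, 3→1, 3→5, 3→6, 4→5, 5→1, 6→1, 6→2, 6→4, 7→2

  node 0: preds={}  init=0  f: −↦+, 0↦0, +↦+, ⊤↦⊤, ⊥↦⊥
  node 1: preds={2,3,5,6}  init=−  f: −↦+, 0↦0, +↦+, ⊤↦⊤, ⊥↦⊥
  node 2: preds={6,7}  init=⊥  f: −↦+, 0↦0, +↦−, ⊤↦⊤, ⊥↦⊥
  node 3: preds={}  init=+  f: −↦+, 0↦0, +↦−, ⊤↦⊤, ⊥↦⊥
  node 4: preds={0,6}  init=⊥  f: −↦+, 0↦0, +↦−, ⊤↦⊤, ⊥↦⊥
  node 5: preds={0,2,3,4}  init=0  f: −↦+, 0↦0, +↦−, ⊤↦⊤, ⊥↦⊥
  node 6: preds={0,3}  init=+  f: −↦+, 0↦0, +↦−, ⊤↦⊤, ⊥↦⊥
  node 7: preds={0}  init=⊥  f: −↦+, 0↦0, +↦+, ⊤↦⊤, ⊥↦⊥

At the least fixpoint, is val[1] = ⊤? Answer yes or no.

yes

Iteration log — 13 steps:
  step 1. node 0  ⊔preds=⊥  new=0  stable
  step 2. node 1  ⊔preds=⊤  new=⊤  old=−  +wl: 
  step 3. node 2  ⊔preds=+  new=−  old=⊥  +wl: 1
  step 4. node 3  ⊔preds=⊥  new=+  stable
  step 5. node 4  ⊔preds=⊤  new=⊤  old=⊥  +wl: 
  step 6. node 5  ⊔preds=⊤  new=⊤  old=0  +wl: 
  step 7. node 6  ⊔preds=⊤  new=⊤  old=+  +wl: 2,4
  step 8. node 7  ⊔preds=0  new=0  old=⊥  +wl: 
  step 9. node 1  ⊔preds=⊤  new=⊤  stable
  step 10. node 2  ⊔preds=⊤  new=⊤  old=−  +wl: 1,5
  step 11. node 4  ⊔preds=⊤  new=⊤  stable
  step 12. node 1  ⊔preds=⊤  new=⊤  stable
  step 13. node 5  ⊔preds=⊤  new=⊤  stable

Least fixpoint reached:
  node 0: 0
  node 1: ⊤
  node 2: ⊤
  node 3: +
  node 4: ⊤
  node 5: ⊤
  node 6: ⊤
  node 7: 0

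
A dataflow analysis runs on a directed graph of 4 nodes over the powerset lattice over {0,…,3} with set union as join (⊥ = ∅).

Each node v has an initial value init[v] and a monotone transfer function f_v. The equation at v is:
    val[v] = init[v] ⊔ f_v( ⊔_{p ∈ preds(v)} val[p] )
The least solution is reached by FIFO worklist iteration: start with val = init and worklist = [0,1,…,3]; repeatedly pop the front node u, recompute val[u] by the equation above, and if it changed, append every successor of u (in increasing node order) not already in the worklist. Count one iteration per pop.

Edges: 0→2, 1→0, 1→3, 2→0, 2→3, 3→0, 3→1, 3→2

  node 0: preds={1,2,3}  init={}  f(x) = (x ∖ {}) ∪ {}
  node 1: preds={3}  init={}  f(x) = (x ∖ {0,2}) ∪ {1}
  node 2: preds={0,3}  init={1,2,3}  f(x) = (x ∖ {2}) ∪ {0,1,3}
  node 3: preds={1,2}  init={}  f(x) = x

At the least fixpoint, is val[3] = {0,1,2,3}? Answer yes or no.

Worklist (9 pops):
  #1 pop 0: in={1,2,3} → {1,2,3} (was {}); enqueue []
  #2 pop 1: in={} → {1} (was {}); enqueue [0]
  #3 pop 2: in={1,2,3} → {0,1,2,3} (was {1,2,3}); enqueue []
  #4 pop 3: in={0,1,2,3} → {0,1,2,3} (was {}); enqueue [1,2]
  #5 pop 0: in={0,1,2,3} → {0,1,2,3} (was {1,2,3}); enqueue []
  #6 pop 1: in={0,1,2,3} → {1,3} (was {1}); enqueue [0,3]
  #7 pop 2: in={0,1,2,3} → {0,1,2,3} (no change)
  #8 pop 0: in={0,1,2,3} → {0,1,2,3} (no change)
  #9 pop 3: in={0,1,2,3} → {0,1,2,3} (no change)

Fixpoint:
  val[0] = {0,1,2,3}
  val[1] = {1,3}
  val[2] = {0,1,2,3}
  val[3] = {0,1,2,3}

yes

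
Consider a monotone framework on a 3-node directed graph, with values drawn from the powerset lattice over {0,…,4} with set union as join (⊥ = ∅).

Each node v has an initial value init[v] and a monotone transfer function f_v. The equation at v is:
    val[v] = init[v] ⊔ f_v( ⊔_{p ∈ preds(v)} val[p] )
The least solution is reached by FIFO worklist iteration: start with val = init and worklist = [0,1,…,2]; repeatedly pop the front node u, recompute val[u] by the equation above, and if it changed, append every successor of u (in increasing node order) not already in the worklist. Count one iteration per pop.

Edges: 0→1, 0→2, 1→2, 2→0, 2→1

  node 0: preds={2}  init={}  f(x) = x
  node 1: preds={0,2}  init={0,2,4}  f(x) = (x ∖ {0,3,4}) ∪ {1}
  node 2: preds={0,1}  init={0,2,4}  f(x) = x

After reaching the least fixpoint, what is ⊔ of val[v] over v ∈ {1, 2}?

{0,1,2,4}

Trace (6 dequeues):
  [1] u=0 | in {0,2,4} | out {0,2,4} | prev {} | push {}
  [2] u=1 | in {0,2,4} | out {0,1,2,4} | prev {0,2,4} | push {}
  [3] u=2 | in {0,1,2,4} | out {0,1,2,4} | prev {0,2,4} | push {0,1}
  [4] u=0 | in {0,1,2,4} | out {0,1,2,4} | prev {0,2,4} | push {2}
  [5] u=1 | in {0,1,2,4} | out {0,1,2,4} | ==
  [6] u=2 | in {0,1,2,4} | out {0,1,2,4} | ==

Converged values:
  [0] {0,1,2,4}
  [1] {0,1,2,4}
  [2] {0,1,2,4}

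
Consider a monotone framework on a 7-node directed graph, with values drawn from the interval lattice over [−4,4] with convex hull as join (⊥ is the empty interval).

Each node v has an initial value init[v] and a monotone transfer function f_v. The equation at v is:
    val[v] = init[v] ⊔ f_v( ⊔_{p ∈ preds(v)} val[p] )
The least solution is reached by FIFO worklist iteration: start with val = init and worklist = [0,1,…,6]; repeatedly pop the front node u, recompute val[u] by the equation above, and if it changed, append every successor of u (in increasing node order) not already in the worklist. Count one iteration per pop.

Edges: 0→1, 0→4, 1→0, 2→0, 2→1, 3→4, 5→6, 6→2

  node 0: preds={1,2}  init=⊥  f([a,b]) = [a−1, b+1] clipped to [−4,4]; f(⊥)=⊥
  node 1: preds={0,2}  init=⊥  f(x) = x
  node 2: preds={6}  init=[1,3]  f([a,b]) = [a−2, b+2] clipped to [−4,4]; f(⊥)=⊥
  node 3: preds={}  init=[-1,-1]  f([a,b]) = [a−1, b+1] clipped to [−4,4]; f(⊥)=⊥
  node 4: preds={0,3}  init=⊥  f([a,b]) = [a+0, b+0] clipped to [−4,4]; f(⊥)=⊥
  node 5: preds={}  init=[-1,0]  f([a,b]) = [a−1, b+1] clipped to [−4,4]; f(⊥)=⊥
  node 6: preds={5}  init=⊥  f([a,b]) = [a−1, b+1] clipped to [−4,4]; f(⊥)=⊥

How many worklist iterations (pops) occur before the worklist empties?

14

Iteration log — 14 steps:
  step 1. node 0  ⊔preds=[1,3]  new=[0,4]  old=⊥  +wl: 
  step 2. node 1  ⊔preds=[0,4]  new=[0,4]  old=⊥  +wl: 0
  step 3. node 2  ⊔preds=⊥  new=[1,3]  stable
  step 4. node 3  ⊔preds=⊥  new=[-1,-1]  stable
  step 5. node 4  ⊔preds=[-1,4]  new=[-1,4]  old=⊥  +wl: 
  step 6. node 5  ⊔preds=⊥  new=[-1,0]  stable
  step 7. node 6  ⊔preds=[-1,0]  new=[-2,1]  old=⊥  +wl: 2
  step 8. node 0  ⊔preds=[0,4]  new=[-1,4]  old=[0,4]  +wl: 1,4
  step 9. node 2  ⊔preds=[-2,1]  new=[-4,3]  old=[1,3]  +wl: 0
  step 10. node 1  ⊔preds=[-4,4]  new=[-4,4]  old=[0,4]  +wl: 
  step 11. node 4  ⊔preds=[-1,4]  new=[-1,4]  stable
  step 12. node 0  ⊔preds=[-4,4]  new=[-4,4]  old=[-1,4]  +wl: 1,4
  step 13. node 1  ⊔preds=[-4,4]  new=[-4,4]  stable
  step 14. node 4  ⊔preds=[-4,4]  new=[-4,4]  old=[-1,4]  +wl: 

Least fixpoint reached:
  node 0: [-4,4]
  node 1: [-4,4]
  node 2: [-4,3]
  node 3: [-1,-1]
  node 4: [-4,4]
  node 5: [-1,0]
  node 6: [-2,1]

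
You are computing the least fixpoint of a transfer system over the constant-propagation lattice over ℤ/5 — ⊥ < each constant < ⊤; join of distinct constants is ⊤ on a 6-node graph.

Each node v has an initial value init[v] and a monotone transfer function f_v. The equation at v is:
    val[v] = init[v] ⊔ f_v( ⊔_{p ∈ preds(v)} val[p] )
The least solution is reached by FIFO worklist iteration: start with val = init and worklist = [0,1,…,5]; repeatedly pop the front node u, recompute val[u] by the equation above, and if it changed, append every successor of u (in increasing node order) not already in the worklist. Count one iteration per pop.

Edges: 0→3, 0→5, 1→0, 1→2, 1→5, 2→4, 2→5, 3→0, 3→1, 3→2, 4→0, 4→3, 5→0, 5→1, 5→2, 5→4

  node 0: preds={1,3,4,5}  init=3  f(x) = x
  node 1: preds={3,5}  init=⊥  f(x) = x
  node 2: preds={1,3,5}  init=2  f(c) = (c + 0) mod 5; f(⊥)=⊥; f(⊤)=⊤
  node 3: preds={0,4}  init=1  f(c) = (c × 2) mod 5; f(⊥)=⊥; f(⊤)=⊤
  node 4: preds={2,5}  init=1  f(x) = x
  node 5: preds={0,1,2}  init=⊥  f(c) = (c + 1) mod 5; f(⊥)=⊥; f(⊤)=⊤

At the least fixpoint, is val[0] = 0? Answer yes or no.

no

Trace (13 dequeues):
  [1] u=0 | in 1 | out ⊤ | prev 3 | push {}
  [2] u=1 | in 1 | out 1 | prev ⊥ | push {0}
  [3] u=2 | in 1 | out ⊤ | prev 2 | push {}
  [4] u=3 | in ⊤ | out ⊤ | prev 1 | push {1,2}
  [5] u=4 | in ⊤ | out ⊤ | prev 1 | push {3}
  [6] u=5 | in ⊤ | out ⊤ | prev ⊥ | push {4}
  [7] u=0 | in ⊤ | out ⊤ | ==
  [8] u=1 | in ⊤ | out ⊤ | prev 1 | push {0,5}
  [9] u=2 | in ⊤ | out ⊤ | ==
  [10] u=3 | in ⊤ | out ⊤ | ==
  [11] u=4 | in ⊤ | out ⊤ | ==
  [12] u=0 | in ⊤ | out ⊤ | ==
  [13] u=5 | in ⊤ | out ⊤ | ==

Converged values:
  [0] ⊤
  [1] ⊤
  [2] ⊤
  [3] ⊤
  [4] ⊤
  [5] ⊤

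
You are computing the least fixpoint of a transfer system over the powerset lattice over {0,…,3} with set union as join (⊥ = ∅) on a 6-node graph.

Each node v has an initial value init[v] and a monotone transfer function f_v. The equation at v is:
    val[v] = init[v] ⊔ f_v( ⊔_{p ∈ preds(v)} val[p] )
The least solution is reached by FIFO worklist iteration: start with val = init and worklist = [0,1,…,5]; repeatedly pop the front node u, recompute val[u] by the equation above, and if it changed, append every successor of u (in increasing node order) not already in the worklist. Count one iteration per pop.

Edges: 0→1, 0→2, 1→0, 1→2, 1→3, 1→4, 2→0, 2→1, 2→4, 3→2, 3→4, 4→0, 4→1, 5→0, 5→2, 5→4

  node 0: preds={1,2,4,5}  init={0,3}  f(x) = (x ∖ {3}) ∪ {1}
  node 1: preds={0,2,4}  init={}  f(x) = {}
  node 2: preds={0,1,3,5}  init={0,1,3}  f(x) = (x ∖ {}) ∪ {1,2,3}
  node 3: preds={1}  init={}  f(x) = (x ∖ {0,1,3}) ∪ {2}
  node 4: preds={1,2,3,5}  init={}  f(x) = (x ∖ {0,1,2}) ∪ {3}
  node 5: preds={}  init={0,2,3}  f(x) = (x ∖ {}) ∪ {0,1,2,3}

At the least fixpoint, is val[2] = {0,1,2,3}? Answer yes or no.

Worklist (10 pops):
  #1 pop 0: in={0,1,2,3} → {0,1,2,3} (was {0,3}); enqueue []
  #2 pop 1: in={0,1,2,3} → {} (no change)
  #3 pop 2: in={0,1,2,3} → {0,1,2,3} (was {0,1,3}); enqueue [0,1]
  #4 pop 3: in={} → {2} (was {}); enqueue [2]
  #5 pop 4: in={0,1,2,3} → {3} (was {}); enqueue []
  #6 pop 5: in={} → {0,1,2,3} (was {0,2,3}); enqueue [4]
  #7 pop 0: in={0,1,2,3} → {0,1,2,3} (no change)
  #8 pop 1: in={0,1,2,3} → {} (no change)
  #9 pop 2: in={0,1,2,3} → {0,1,2,3} (no change)
  #10 pop 4: in={0,1,2,3} → {3} (no change)

Fixpoint:
  val[0] = {0,1,2,3}
  val[1] = {}
  val[2] = {0,1,2,3}
  val[3] = {2}
  val[4] = {3}
  val[5] = {0,1,2,3}

yes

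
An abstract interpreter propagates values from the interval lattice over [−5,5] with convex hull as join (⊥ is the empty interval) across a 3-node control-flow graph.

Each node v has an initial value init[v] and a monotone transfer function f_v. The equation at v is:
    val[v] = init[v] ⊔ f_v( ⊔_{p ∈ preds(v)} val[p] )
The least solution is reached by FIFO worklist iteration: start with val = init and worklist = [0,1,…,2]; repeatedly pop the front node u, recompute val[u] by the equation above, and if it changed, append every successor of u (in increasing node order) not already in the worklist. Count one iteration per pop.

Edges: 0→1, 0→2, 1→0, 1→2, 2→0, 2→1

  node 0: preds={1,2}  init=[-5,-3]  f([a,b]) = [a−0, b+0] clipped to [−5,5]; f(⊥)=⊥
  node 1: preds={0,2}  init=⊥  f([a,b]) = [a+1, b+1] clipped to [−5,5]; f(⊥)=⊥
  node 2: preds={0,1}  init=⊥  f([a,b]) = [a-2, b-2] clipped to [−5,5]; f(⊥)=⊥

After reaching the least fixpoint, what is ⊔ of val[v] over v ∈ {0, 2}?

[-5,5]

Iteration log — 27 steps:
  step 1. node 0  ⊔preds=⊥  new=[-5,-3]  stable
  step 2. node 1  ⊔preds=[-5,-3]  new=[-4,-2]  old=⊥  +wl: 0
  step 3. node 2  ⊔preds=[-5,-2]  new=[-5,-4]  old=⊥  +wl: 1
  step 4. node 0  ⊔preds=[-5,-2]  new=[-5,-2]  old=[-5,-3]  +wl: 2
  step 5. node 1  ⊔preds=[-5,-2]  new=[-4,-1]  old=[-4,-2]  +wl: 0
  step 6. node 2  ⊔preds=[-5,-1]  new=[-5,-3]  old=[-5,-4]  +wl: 1
  step 7. node 0  ⊔preds=[-5,-1]  new=[-5,-1]  old=[-5,-2]  +wl: 2
  step 8. node 1  ⊔preds=[-5,-1]  new=[-4,0]  old=[-4,-1]  +wl: 0
  step 9. node 2  ⊔preds=[-5,0]  new=[-5,-2]  old=[-5,-3]  +wl: 1
  step 10. node 0  ⊔preds=[-5,0]  new=[-5,0]  old=[-5,-1]  +wl: 2
  step 11. node 1  ⊔preds=[-5,0]  new=[-4,1]  old=[-4,0]  +wl: 0
  step 12. node 2  ⊔preds=[-5,1]  new=[-5,-1]  old=[-5,-2]  +wl: 1
  step 13. node 0  ⊔preds=[-5,1]  new=[-5,1]  old=[-5,0]  +wl: 2
  step 14. node 1  ⊔preds=[-5,1]  new=[-4,2]  old=[-4,1]  +wl: 0
  step 15. node 2  ⊔preds=[-5,2]  new=[-5,0]  old=[-5,-1]  +wl: 1
  step 16. node 0  ⊔preds=[-5,2]  new=[-5,2]  old=[-5,1]  +wl: 2
  step 17. node 1  ⊔preds=[-5,2]  new=[-4,3]  old=[-4,2]  +wl: 0
  step 18. node 2  ⊔preds=[-5,3]  new=[-5,1]  old=[-5,0]  +wl: 1
  step 19. node 0  ⊔preds=[-5,3]  new=[-5,3]  old=[-5,2]  +wl: 2
  step 20. node 1  ⊔preds=[-5,3]  new=[-4,4]  old=[-4,3]  +wl: 0
  step 21. node 2  ⊔preds=[-5,4]  new=[-5,2]  old=[-5,1]  +wl: 1
  step 22. node 0  ⊔preds=[-5,4]  new=[-5,4]  old=[-5,3]  +wl: 2
  step 23. node 1  ⊔preds=[-5,4]  new=[-4,5]  old=[-4,4]  +wl: 0
  step 24. node 2  ⊔preds=[-5,5]  new=[-5,3]  old=[-5,2]  +wl: 1
  step 25. node 0  ⊔preds=[-5,5]  new=[-5,5]  old=[-5,4]  +wl: 2
  step 26. node 1  ⊔preds=[-5,5]  new=[-4,5]  stable
  step 27. node 2  ⊔preds=[-5,5]  new=[-5,3]  stable

Least fixpoint reached:
  node 0: [-5,5]
  node 1: [-4,5]
  node 2: [-5,3]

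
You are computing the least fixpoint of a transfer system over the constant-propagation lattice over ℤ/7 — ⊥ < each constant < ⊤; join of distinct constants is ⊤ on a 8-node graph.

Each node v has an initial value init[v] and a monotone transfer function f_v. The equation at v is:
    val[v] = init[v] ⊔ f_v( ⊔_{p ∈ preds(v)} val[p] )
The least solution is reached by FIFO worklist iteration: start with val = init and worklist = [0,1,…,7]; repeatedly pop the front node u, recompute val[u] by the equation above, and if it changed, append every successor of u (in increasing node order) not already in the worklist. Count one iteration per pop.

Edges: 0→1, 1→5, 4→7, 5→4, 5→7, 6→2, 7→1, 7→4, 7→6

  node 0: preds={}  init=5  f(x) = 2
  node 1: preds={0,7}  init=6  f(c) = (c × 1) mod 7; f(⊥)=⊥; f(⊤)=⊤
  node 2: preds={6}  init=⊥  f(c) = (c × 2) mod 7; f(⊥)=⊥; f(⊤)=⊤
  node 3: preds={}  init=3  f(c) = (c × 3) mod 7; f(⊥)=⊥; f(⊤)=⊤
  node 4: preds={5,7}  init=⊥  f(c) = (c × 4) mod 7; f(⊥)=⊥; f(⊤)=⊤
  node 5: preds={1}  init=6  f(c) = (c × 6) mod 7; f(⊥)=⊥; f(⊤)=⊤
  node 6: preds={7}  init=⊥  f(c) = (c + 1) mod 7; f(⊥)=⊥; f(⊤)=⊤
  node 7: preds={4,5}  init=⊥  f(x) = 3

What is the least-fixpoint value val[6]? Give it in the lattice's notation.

Iteration log — 13 steps:
  step 1. node 0  ⊔preds=⊥  new=⊤  old=5  +wl: 
  step 2. node 1  ⊔preds=⊤  new=⊤  old=6  +wl: 
  step 3. node 2  ⊔preds=⊥  new=⊥  stable
  step 4. node 3  ⊔preds=⊥  new=3  stable
  step 5. node 4  ⊔preds=6  new=3  old=⊥  +wl: 
  step 6. node 5  ⊔preds=⊤  new=⊤  old=6  +wl: 4
  step 7. node 6  ⊔preds=⊥  new=⊥  stable
  step 8. node 7  ⊔preds=⊤  new=3  old=⊥  +wl: 1,6
  step 9. node 4  ⊔preds=⊤  new=⊤  old=3  +wl: 7
  step 10. node 1  ⊔preds=⊤  new=⊤  stable
  step 11. node 6  ⊔preds=3  new=4  old=⊥  +wl: 2
  step 12. node 7  ⊔preds=⊤  new=3  stable
  step 13. node 2  ⊔preds=4  new=1  old=⊥  +wl: 

Least fixpoint reached:
  node 0: ⊤
  node 1: ⊤
  node 2: 1
  node 3: 3
  node 4: ⊤
  node 5: ⊤
  node 6: 4
  node 7: 3

4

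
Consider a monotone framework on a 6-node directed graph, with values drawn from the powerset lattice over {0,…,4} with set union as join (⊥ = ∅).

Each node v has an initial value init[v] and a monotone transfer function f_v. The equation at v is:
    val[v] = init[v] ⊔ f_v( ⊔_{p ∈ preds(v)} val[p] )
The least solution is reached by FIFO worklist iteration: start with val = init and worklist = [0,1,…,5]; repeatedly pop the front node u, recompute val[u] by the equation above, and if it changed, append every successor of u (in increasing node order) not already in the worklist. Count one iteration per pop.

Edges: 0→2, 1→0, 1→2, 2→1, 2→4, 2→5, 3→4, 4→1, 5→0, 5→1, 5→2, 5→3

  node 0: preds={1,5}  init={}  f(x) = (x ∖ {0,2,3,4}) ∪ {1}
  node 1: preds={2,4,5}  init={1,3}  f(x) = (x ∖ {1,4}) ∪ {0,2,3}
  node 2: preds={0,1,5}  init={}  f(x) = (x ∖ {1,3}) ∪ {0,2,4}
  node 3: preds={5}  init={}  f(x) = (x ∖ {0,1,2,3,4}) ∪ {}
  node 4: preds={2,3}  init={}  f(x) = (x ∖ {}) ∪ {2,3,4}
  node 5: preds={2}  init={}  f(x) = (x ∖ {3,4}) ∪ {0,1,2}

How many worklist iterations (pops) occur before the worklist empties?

Iteration log — 10 steps:
  step 1. node 0  ⊔preds={1,3}  new={1}  old={}  +wl: 
  step 2. node 1  ⊔preds={}  new={0,1,2,3}  old={1,3}  +wl: 0
  step 3. node 2  ⊔preds={0,1,2,3}  new={0,2,4}  old={}  +wl: 1
  step 4. node 3  ⊔preds={}  new={}  stable
  step 5. node 4  ⊔preds={0,2,4}  new={0,2,3,4}  old={}  +wl: 
  step 6. node 5  ⊔preds={0,2,4}  new={0,1,2}  old={}  +wl: 2,3
  step 7. node 0  ⊔preds={0,1,2,3}  new={1}  stable
  step 8. node 1  ⊔preds={0,1,2,3,4}  new={0,1,2,3}  stable
  step 9. node 2  ⊔preds={0,1,2,3}  new={0,2,4}  stable
  step 10. node 3  ⊔preds={0,1,2}  new={}  stable

Least fixpoint reached:
  node 0: {1}
  node 1: {0,1,2,3}
  node 2: {0,2,4}
  node 3: {}
  node 4: {0,2,3,4}
  node 5: {0,1,2}

10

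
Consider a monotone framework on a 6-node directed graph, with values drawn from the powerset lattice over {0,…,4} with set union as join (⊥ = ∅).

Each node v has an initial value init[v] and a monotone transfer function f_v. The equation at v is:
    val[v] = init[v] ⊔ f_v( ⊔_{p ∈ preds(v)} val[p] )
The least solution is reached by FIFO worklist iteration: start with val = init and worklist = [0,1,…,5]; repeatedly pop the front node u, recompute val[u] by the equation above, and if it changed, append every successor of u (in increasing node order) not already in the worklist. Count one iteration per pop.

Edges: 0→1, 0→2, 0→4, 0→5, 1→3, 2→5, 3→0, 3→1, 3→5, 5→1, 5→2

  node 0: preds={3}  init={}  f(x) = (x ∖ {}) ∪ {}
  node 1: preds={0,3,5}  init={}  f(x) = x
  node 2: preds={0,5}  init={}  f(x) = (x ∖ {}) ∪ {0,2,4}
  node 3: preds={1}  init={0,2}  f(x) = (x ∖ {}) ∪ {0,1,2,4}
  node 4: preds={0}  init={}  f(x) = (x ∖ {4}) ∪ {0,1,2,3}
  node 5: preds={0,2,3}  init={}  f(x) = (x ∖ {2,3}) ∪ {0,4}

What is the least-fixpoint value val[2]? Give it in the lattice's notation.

Iteration log — 12 steps:
  step 1. node 0  ⊔preds={0,2}  new={0,2}  old={}  +wl: 
  step 2. node 1  ⊔preds={0,2}  new={0,2}  old={}  +wl: 
  step 3. node 2  ⊔preds={0,2}  new={0,2,4}  old={}  +wl: 
  step 4. node 3  ⊔preds={0,2}  new={0,1,2,4}  old={0,2}  +wl: 0,1
  step 5. node 4  ⊔preds={0,2}  new={0,1,2,3}  old={}  +wl: 
  step 6. node 5  ⊔preds={0,1,2,4}  new={0,1,4}  old={}  +wl: 2
  step 7. node 0  ⊔preds={0,1,2,4}  new={0,1,2,4}  old={0,2}  +wl: 4,5
  step 8. node 1  ⊔preds={0,1,2,4}  new={0,1,2,4}  old={0,2}  +wl: 3
  step 9. node 2  ⊔preds={0,1,2,4}  new={0,1,2,4}  old={0,2,4}  +wl: 
  step 10. node 4  ⊔preds={0,1,2,4}  new={0,1,2,3}  stable
  step 11. node 5  ⊔preds={0,1,2,4}  new={0,1,4}  stable
  step 12. node 3  ⊔preds={0,1,2,4}  new={0,1,2,4}  stable

Least fixpoint reached:
  node 0: {0,1,2,4}
  node 1: {0,1,2,4}
  node 2: {0,1,2,4}
  node 3: {0,1,2,4}
  node 4: {0,1,2,3}
  node 5: {0,1,4}

{0,1,2,4}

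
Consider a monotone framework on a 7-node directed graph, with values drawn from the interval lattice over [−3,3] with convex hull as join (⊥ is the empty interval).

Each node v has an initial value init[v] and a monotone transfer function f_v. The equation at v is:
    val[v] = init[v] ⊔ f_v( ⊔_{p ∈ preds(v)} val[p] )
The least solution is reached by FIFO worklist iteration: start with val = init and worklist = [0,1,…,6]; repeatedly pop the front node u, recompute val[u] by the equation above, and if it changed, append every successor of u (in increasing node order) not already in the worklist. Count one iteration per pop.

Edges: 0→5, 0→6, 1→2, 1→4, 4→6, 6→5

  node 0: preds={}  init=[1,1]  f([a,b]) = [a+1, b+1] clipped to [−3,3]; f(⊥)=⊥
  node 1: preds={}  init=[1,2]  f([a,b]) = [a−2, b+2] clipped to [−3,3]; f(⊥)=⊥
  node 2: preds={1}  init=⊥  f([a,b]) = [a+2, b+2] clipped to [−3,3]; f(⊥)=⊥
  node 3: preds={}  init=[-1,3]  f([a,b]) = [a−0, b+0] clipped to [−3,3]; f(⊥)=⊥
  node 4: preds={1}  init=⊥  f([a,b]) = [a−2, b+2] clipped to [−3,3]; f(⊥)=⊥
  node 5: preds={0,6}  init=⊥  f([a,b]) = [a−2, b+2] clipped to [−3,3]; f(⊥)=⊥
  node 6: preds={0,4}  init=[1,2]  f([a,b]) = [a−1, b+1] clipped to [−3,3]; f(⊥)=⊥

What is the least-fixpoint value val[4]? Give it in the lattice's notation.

[-1,3]

Trace (8 dequeues):
  [1] u=0 | in ⊥ | out [1,1] | ==
  [2] u=1 | in ⊥ | out [1,2] | ==
  [3] u=2 | in [1,2] | out [3,3] | prev ⊥ | push {}
  [4] u=3 | in ⊥ | out [-1,3] | ==
  [5] u=4 | in [1,2] | out [-1,3] | prev ⊥ | push {}
  [6] u=5 | in [1,2] | out [-1,3] | prev ⊥ | push {}
  [7] u=6 | in [-1,3] | out [-2,3] | prev [1,2] | push {5}
  [8] u=5 | in [-2,3] | out [-3,3] | prev [-1,3] | push {}

Converged values:
  [0] [1,1]
  [1] [1,2]
  [2] [3,3]
  [3] [-1,3]
  [4] [-1,3]
  [5] [-3,3]
  [6] [-2,3]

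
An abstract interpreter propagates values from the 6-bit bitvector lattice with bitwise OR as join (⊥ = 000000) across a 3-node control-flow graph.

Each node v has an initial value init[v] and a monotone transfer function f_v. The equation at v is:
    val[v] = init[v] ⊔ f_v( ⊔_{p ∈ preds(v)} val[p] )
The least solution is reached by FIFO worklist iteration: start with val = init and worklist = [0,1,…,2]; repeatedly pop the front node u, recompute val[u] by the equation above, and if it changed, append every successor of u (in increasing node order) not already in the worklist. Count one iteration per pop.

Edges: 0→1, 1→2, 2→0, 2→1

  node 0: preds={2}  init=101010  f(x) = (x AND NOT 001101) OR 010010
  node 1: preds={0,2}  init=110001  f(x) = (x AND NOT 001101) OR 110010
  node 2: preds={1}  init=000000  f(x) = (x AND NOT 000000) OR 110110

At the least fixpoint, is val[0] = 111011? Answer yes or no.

Iteration log — 5 steps:
  step 1. node 0  ⊔preds=000000  new=111010  old=101010  +wl: 
  step 2. node 1  ⊔preds=111010  new=110011  old=110001  +wl: 
  step 3. node 2  ⊔preds=110011  new=110111  old=000000  +wl: 0,1
  step 4. node 0  ⊔preds=110111  new=111010  stable
  step 5. node 1  ⊔preds=111111  new=110011  stable

Least fixpoint reached:
  node 0: 111010
  node 1: 110011
  node 2: 110111

no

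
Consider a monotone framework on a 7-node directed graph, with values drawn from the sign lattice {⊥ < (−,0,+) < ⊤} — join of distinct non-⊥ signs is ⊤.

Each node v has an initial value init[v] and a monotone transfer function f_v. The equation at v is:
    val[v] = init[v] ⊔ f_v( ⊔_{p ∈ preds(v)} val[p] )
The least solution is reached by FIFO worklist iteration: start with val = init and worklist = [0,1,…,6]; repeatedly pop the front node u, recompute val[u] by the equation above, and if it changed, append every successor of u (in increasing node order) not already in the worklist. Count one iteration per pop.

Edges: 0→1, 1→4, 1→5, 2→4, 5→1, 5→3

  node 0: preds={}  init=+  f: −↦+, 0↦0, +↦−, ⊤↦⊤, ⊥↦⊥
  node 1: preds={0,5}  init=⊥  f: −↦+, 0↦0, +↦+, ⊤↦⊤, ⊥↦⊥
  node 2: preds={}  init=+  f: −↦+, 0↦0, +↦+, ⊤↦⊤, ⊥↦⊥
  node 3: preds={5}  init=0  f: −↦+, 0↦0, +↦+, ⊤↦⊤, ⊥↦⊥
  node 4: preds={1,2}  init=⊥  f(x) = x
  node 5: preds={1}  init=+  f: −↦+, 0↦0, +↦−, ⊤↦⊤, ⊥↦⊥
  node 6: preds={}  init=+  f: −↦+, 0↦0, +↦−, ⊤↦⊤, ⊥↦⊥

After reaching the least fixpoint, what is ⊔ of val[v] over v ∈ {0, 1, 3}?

Iteration log — 11 steps:
  step 1. node 0  ⊔preds=⊥  new=+  stable
  step 2. node 1  ⊔preds=+  new=+  old=⊥  +wl: 
  step 3. node 2  ⊔preds=⊥  new=+  stable
  step 4. node 3  ⊔preds=+  new=⊤  old=0  +wl: 
  step 5. node 4  ⊔preds=+  new=+  old=⊥  +wl: 
  step 6. node 5  ⊔preds=+  new=⊤  old=+  +wl: 1,3
  step 7. node 6  ⊔preds=⊥  new=+  stable
  step 8. node 1  ⊔preds=⊤  new=⊤  old=+  +wl: 4,5
  step 9. node 3  ⊔preds=⊤  new=⊤  stable
  step 10. node 4  ⊔preds=⊤  new=⊤  old=+  +wl: 
  step 11. node 5  ⊔preds=⊤  new=⊤  stable

Least fixpoint reached:
  node 0: +
  node 1: ⊤
  node 2: +
  node 3: ⊤
  node 4: ⊤
  node 5: ⊤
  node 6: +

⊤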